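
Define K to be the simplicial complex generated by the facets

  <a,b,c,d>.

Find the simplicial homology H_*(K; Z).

Take the total order a < b < c < d on the vertex set. Then K (dimension 3) consists of the simplices:

  0-simplices (4): a, b, c, d
  1-simplices (6): ab, ac, ad, bc, bd, cd
  2-simplices (4): abc, abd, acd, bcd
  3-simplices (1): abcd

giving chain groups C_0 ≅ Z^4, C_1 ≅ Z^6, C_2 ≅ Z^4, C_3 ≅ Z^1.

∂_1: C_1 → C_0 sends each edge [p,q] (with p < q) to q − p. For instance
  ∂ac = c − a.
As a 4×6 matrix over Z this has rank 3, with invariant factors (1,1,1).

∂_2: C_2 → C_1 maps a triangle to the signed sum of its edges. For instance
  ∂abc = bc − ac + ab,
  ∂acd = cd − ad + ac.
As a 6×4 matrix over Z this has rank 3, with invariant factors (1,1,1).

Boundary ∂_3: C_3 → C_2 sends each 3-simplex σ to the alternating sum Σ_i (−1)^i (σ with its i-th vertex removed). For instance
  ∂abcd = bcd − acd + abd − abc.
This gives a 4×1 integer matrix of rank 1; reducing to Smith normal form yields diagonal entries (1).

Computing H_k = (kernel of ∂_k) / (image of ∂_{k+1}):

  H_0: rank C_0 − rank ∂_1 = 4 − 3 = 1, and the invariant factors of ∂_1 are all 1, so H_0 = Z.
  H_1: rank ker ∂_1 − rank ∂_2 = (6 − 3) − 3 = 0, and the invariant factors of ∂_2 are all 1, so H_1 = 0.
  H_2: rank ker ∂_2 − rank ∂_3 = (4 − 3) − 1 = 0, and the invariant factors of ∂_3 are all 1, so H_2 = 0.
  H_3: rank ker ∂_3 − rank ∂_4 = (1 − 1) − 0 = 0, and there is no ∂_4, so H_3 = 0.

(K is a triangulation of the 3-simplex.)

H_0 ≅ Z,  H_1 = 0,  H_2 = 0,  H_3 = 0.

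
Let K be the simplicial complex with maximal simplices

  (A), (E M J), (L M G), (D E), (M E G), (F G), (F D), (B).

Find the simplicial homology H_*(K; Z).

Fix the vertex order A < B < D < E < F < G < J < L < M and write every simplex with vertices in increasing order. Then dim K = 2 and the simplices of K are:

  0-simplices (9): A, B, D, E, F, G, J, L, M
  1-simplices (10): DE, DF, EG, EJ, EM, FG, GL, GM, JM, LM
  2-simplices (3): EGM, EJM, GLM

Hence C_0 ≅ Z^9, C_1 ≅ Z^10, C_2 ≅ Z^3.

∂_1: C_1 → C_0 sends each edge [p,q] (with p < q) to q − p. For instance
  ∂DE = E − D.
The resulting 9×10 matrix has rank 6, and its Smith normal form has invariant factors (1,1,1,1,1,1).

The boundary map ∂_2: C_2 → C_1 acts by ∂[p,q,r] = [q,r] − [p,r] + [p,q]. For instance
  ∂EGM = GM − EM + EG,
  ∂EJM = JM − EM + EJ.
The resulting 10×3 matrix has rank 3, and its Smith normal form has invariant factors (1,1,1).

Computing H_k = (kernel of ∂_k) / (image of ∂_{k+1}):

  H_0: rank C_0 − rank ∂_1 = 9 − 6 = 3, and the invariant factors of ∂_1 are all 1, so H_0 = Z^3.
  H_1: rank ker ∂_1 − rank ∂_2 = (10 − 6) − 3 = 1, and the invariant factors of ∂_2 are all 1, so H_1 = Z.
  H_2: rank ker ∂_2 − rank ∂_3 = (3 − 3) − 0 = 0, and there is no ∂_3, so H_2 = 0.

H_0 = Z^3,  H_1 = Z,  H_2 = 0.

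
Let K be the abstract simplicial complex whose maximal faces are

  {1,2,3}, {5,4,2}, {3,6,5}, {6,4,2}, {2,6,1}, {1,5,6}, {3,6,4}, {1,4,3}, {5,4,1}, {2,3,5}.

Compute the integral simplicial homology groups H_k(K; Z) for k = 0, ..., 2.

We work with the vertex ordering 1 < 2 < 3 < 4 < 5 < 6. The simplices of K, each written with vertices in increasing order, are:

  0-simplices (6): [1], [2], [3], [4], [5], [6]
  1-simplices (15): [1,2], [1,3], [1,4], [1,5], [1,6], [2,3], [2,4], [2,5], [2,6], [3,4], [3,5], [3,6], [4,5], [4,6], [5,6]
  2-simplices (10): [1,2,3], [1,2,6], [1,3,4], [1,4,5], [1,5,6], [2,3,5], [2,4,5], [2,4,6], [3,4,6], [3,5,6]

Hence C_0 ≅ Z^6, C_1 ≅ Z^15, C_2 ≅ Z^10.

∂_1: C_1 → C_0 maps an edge to its endpoints' difference, ∂[p,q] = q − p.
This gives a 6×15 integer matrix of rank 5; reducing to Smith normal form yields diagonal entries (1,1,1,1,1).

∂_2: C_2 → C_1 sends each 2-simplex [p,q,r] to [q,r] − [p,r] + [p,q]. For instance
  ∂[1,5,6] = [5,6] − [1,6] + [1,5],
  ∂[1,2,6] = [2,6] − [1,6] + [1,2].
This gives a 15×10 integer matrix of rank 10; reducing to Smith normal form yields diagonal entries (1,1,1,1,1,1,1,1,1,2).

Computing H_k = (kernel of ∂_k) / (image of ∂_{k+1}):

  H_0: rank C_0 − rank ∂_1 = 6 − 5 = 1, and the invariant factors of ∂_1 are all 1, so H_0 = Z.
  H_1: rank ker ∂_1 − rank ∂_2 = (15 − 5) − 10 = 0, and ∂_2 has invariant factor 2 > 1, so H_1 = Z_2.
  H_2: rank ker ∂_2 − rank ∂_3 = (10 − 10) − 0 = 0, and there is no ∂_3, so H_2 = 0.

(K is a triangulation of the real projective plane RP^2.)

H_0 ≅ Z,  H_1 ≅ Z_2,  H_2 = 0.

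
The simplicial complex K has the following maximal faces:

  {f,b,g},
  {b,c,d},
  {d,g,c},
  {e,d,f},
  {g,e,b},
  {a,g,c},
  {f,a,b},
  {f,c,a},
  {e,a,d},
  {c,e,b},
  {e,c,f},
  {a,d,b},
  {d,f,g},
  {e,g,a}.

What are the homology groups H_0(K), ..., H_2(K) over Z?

Fix the vertex order a < b < c < d < e < f < g and write every simplex with vertices in increasing order. Then dim K = 2 and the simplices of K are:

  0-simplices (7): a, b, c, d, e, f, g
  1-simplices (21): ab, ac, ad, ae, af, ag, bc, bd, be, bf, bg, cd, ce, cf, cg, de, df, dg, ef, eg, fg
  2-simplices (14): abd, abf, acf, acg, ade, aeg, bcd, bce, beg, bfg, cdg, cef, def, dfg

Hence C_0 ≅ Z^7, C_1 ≅ Z^21, C_2 ≅ Z^14.

The boundary map ∂_1: C_1 → C_0 sends each edge [p,q] (with p < q) to q − p. For instance
  ∂cg = g − c.
The 7×21 boundary matrix has rank 6 and Smith normal form diag(1,1,1,1,1,1).

Boundary ∂_2: C_2 → C_1 sends each 2-simplex [p,q,r] to [q,r] − [p,r] + [p,q]. For instance
  ∂acf = cf − af + ac,
  ∂abf = bf − af + ab.
The resulting 21×14 matrix has rank 13, and its Smith normal form has invariant factors (1,1,1,1,1,1,1,1,1,1,1,1,1).

Now H_k = ker ∂_k / im ∂_{k+1}, so:

  H_0: rank C_0 − rank ∂_1 = 7 − 6 = 1, and the invariant factors of ∂_1 are all 1, so H_0 = Z.
  H_1: rank ker ∂_1 − rank ∂_2 = (21 − 6) − 13 = 2, and the invariant factors of ∂_2 are all 1, so H_1 = Z^2.
  H_2: rank ker ∂_2 − rank ∂_3 = (14 − 13) − 0 = 1, and there is no ∂_3, so H_2 = Z.

H_0 = Z,  H_1 = Z^2,  H_2 = Z.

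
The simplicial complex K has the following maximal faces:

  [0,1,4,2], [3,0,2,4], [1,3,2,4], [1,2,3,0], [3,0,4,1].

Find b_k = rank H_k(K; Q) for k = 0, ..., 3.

K has 5 vertices, 10 edges, 10 triangles, 5 3-simplices.
rank ∂_0 = 0, rank ∂_1 = 4 ⇒ b_0 = 5 − 0 − 4 = 1; all invariant factors of ∂_1 are 1 so no torsion. So H_0 ≅ Z.
rank ∂_1 = 4, rank ∂_2 = 6 ⇒ b_1 = 10 − 4 − 6 = 0; all invariant factors of ∂_2 are 1 so no torsion. So H_1 ≅ 0.
rank ∂_2 = 6, rank ∂_3 = 4 ⇒ b_2 = 10 − 6 − 4 = 0; all invariant factors of ∂_3 are 1 so no torsion. So H_2 ≅ 0.
rank ∂_3 = 4, rank ∂_4 = 0 ⇒ b_3 = 5 − 4 − 0 = 1. So H_3 ≅ Z.

b_0 = 1, b_1 = 0, b_2 = 0, b_3 = 1.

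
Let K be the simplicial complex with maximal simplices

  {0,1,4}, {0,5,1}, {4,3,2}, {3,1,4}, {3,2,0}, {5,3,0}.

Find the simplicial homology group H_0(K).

Order the vertices as 0 < 1 < 2 < 3 < 4 < 5. Listing each simplex with vertices in this order, K has dimension 2 with simplices:

  0-simplices (6): [0], [1], [2], [3], [4], [5]
  1-simplices (12): [0,1], [0,2], [0,3], [0,4], [0,5], [1,3], [1,4], [1,5], [2,3], [2,4], [3,4], [3,5]
  2-simplices (6): [0,1,4], [0,1,5], [0,2,3], [0,3,5], [1,3,4], [2,3,4]

so the chain groups are C_0 ≅ Z^6, C_1 ≅ Z^12, C_2 ≅ Z^6.

The boundary map ∂_1: C_1 → C_0 is given by ∂[p,q] = [q] − [p]. For instance
  ∂[0,1] = [1] − [0].
The resulting 6×12 matrix has rank 5, and its Smith normal form has invariant factors (1,1,1,1,1).

Boundary ∂_2: C_2 → C_1 maps a triangle to the signed sum of its edges. For instance
  ∂[0,1,4] = [1,4] − [0,4] + [0,1],
  ∂[0,1,5] = [1,5] − [0,5] + [0,1].
As a 12×6 matrix over Z this has rank 6, with invariant factors (1,1,1,1,1,1).

Reading off H_k = ker ∂_k / im ∂_{k+1}:

  H_0: rank C_0 − rank ∂_1 = 6 − 5 = 1, and the invariant factors of ∂_1 are all 1, so H_0 ≅ Z.

H_0 ≅ Z.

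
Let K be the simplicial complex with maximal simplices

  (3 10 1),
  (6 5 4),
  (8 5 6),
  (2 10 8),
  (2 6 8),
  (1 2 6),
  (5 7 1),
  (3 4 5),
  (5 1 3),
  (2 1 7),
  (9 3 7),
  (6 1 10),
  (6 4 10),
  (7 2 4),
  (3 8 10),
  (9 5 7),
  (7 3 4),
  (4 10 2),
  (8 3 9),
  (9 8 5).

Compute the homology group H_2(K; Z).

Fix the vertex order 1 < 2 < 3 < 4 < 5 < 6 < 7 < 8 < 9 < 10 and write every simplex with vertices in increasing order. Then dim K = 2 and the simplices of K are:

  0-simplices (10): [1], [2], [3], [4], [5], [6], [7], [8], [9], [10]
  1-simplices (30): (30 of them)
  2-simplices (20): (20 of them)

Hence C_0 ≅ Z^10, C_1 ≅ Z^30, C_2 ≅ Z^20.

∂_1: C_1 → C_0 sends each edge [p,q] (with p < q) to q − p.
This gives a 10×30 integer matrix of rank 9; reducing to Smith normal form yields diagonal entries (1,1,1,1,1,1,1,1,1).

The boundary map ∂_2: C_2 → C_1 maps a triangle to the signed sum of its edges. For instance
  ∂[3,8,9] = [8,9] − [3,9] + [3,8],
  ∂[4,6,10] = [6,10] − [4,10] + [4,6].
The 30×20 boundary matrix has rank 20 and Smith normal form diag(1,1,1,1,1,1,1,1,1,1,1,1,1,1,1,1,1,1,1,2).

Reading off H_k = ker ∂_k / im ∂_{k+1}:

  H_2: rank ker ∂_2 − rank ∂_3 = (20 − 20) − 0 = 0, and there is no ∂_3, so H_2 ≅ 0.

(K is a triangulation of the Klein bottle.)

H_2 = 0.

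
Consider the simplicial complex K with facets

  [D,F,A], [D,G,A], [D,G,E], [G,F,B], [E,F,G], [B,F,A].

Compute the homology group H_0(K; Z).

H_0 ≅ Z.

K has 6 vertices, 12 edges, 6 triangles.
rank ∂_0 = 0, rank ∂_1 = 5 ⇒ b_0 = 6 − 0 − 5 = 1; all invariant factors of ∂_1 are 1 so no torsion. So H_0 ≅ Z.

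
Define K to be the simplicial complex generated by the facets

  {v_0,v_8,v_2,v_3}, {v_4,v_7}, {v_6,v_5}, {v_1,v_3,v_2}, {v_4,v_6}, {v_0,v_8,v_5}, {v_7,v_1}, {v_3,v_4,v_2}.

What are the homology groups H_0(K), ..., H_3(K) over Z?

H_0 ≅ Z,  H_1 ≅ Z^2,  H_2 = 0,  H_3 = 0.

Order the vertices as v_0 < v_1 < v_2 < v_3 < v_4 < v_5 < v_6 < v_7 < v_8. Listing each simplex with vertices in this order, K has dimension 3 with simplices:

  0-simplices (9): [v_0], [v_1], [v_2], [v_3], [v_4], [v_5], [v_6], [v_7], [v_8]
  1-simplices (16): (16 of them)
  2-simplices (7): [v_0,v_2,v_3], [v_0,v_2,v_8], [v_0,v_3,v_8], [v_0,v_5,v_8], [v_1,v_2,v_3], [v_2,v_3,v_4], [v_2,v_3,v_8]
  3-simplices (1): [v_0,v_2,v_3,v_8]

Hence C_0 ≅ Z^9, C_1 ≅ Z^16, C_2 ≅ Z^7, C_3 ≅ Z^1.

∂_1: C_1 → C_0 sends each edge [p,q] (with p < q) to q − p. For instance
  ∂[v_0,v_8] = [v_8] − [v_0].
The resulting 9×16 matrix has rank 8, and its Smith normal form has invariant factors (1,1,1,1,1,1,1,1).

∂_2: C_2 → C_1 sends each 2-simplex [p,q,r] to [q,r] − [p,r] + [p,q]. For instance
  ∂[v_0,v_2,v_8] = [v_2,v_8] − [v_0,v_8] + [v_0,v_2],
  ∂[v_2,v_3,v_8] = [v_3,v_8] − [v_2,v_8] + [v_2,v_3].
The resulting 16×7 matrix has rank 6, and its Smith normal form has invariant factors (1,1,1,1,1,1).

The boundary map ∂_3: C_3 → C_2 sends each 3-simplex σ to the alternating sum Σ_i (−1)^i (σ with its i-th vertex removed). For instance
  ∂[v_0,v_2,v_3,v_8] = [v_2,v_3,v_8] − [v_0,v_3,v_8] + [v_0,v_2,v_8] − [v_0,v_2,v_3].
The 7×1 boundary matrix has rank 1 and Smith normal form diag(1).

Reading off H_k = ker ∂_k / im ∂_{k+1}:

  H_0: rank C_0 − rank ∂_1 = 9 − 8 = 1, and the invariant factors of ∂_1 are all 1, so H_0 ≅ Z.
  H_1: rank ker ∂_1 − rank ∂_2 = (16 − 8) − 6 = 2, and the invariant factors of ∂_2 are all 1, so H_1 ≅ Z^2.
  H_2: rank ker ∂_2 − rank ∂_3 = (7 − 6) − 1 = 0, and the invariant factors of ∂_3 are all 1, so H_2 ≅ 0.
  H_3: rank ker ∂_3 − rank ∂_4 = (1 − 1) − 0 = 0, and there is no ∂_4, so H_3 ≅ 0.

As a check, the Euler characteristic is 9 − 16 + 7 − 1 = -1, which agrees with 1 − 2 + 0 − 0 = -1.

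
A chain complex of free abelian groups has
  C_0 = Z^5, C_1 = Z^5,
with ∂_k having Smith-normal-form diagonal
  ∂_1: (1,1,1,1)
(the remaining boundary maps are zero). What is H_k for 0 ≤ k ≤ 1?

H_0 = Z,  H_1 = Z.

H_0: b_0 = 5 − 0 − 4 = 1; torsion from ∂_1 factors > 1: none. So H_0 = Z.
H_1: b_1 = 5 − 4 − 0 = 1; torsion from ∂_2 factors > 1: none. So H_1 = Z.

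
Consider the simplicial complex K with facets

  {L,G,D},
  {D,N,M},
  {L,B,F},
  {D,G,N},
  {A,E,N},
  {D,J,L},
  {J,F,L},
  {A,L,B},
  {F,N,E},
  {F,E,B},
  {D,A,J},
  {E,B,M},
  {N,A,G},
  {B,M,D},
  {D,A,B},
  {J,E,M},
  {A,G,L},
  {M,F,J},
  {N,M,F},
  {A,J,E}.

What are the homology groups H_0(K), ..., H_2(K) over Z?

Take the total order A < B < D < E < F < G < J < L < M < N on the vertex set. Then K (dimension 2) consists of the simplices:

  0-simplices (10): A, B, D, E, F, G, J, L, M, N
  1-simplices (30): AB, AD, AE, AG, AJ, AL, AN, BD, BE, BF, BL, BM, DG, DJ, DL, DM, DN, EF, EJ, EM, EN, FJ, FL, FM, FN, GL, GN, JL, JM, MN
  2-simplices (20): ABD, ABL, ADJ, AEJ, AEN, AGL, AGN, BDM, BEF, BEM, BFL, DGL, DGN, DJL, DMN, EFN, EJM, FJL, FJM, FMN

giving chain groups C_0 ≅ Z^10, C_1 ≅ Z^30, C_2 ≅ Z^20.

∂_1: C_1 → C_0 sends each edge [p,q] (with p < q) to q − p.
The resulting 10×30 matrix has rank 9, and its Smith normal form has invariant factors (1,1,1,1,1,1,1,1,1).

∂_2: C_2 → C_1 acts by ∂[p,q,r] = [q,r] − [p,r] + [p,q]. For instance
  ∂BDM = DM − BM + BD,
  ∂ADJ = DJ − AJ + AD.
The resulting 30×20 matrix has rank 20, and its Smith normal form has invariant factors (1,1,1,1,1,1,1,1,1,1,1,1,1,1,1,1,1,1,1,2).

Computing H_k = (kernel of ∂_k) / (image of ∂_{k+1}):

  H_0: rank C_0 − rank ∂_1 = 10 − 9 = 1, and the invariant factors of ∂_1 are all 1, so H_0 = Z.
  H_1: rank ker ∂_1 − rank ∂_2 = (30 − 9) − 20 = 1, and ∂_2 has invariant factor 2 > 1, so H_1 = Z × Z/2.
  H_2: rank ker ∂_2 − rank ∂_3 = (20 − 20) − 0 = 0, and there is no ∂_3, so H_2 = 0.

As a check, the Euler characteristic is 10 − 30 + 20 = 0, which agrees with 1 − 1 + 0 = 0.

H_0 = Z,  H_1 = Z × Z/2,  H_2 = 0.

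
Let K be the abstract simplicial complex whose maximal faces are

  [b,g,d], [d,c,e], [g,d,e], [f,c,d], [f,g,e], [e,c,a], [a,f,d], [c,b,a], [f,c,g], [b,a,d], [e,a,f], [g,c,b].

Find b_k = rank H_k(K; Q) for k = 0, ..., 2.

Take the total order a < b < c < d < e < f < g on the vertex set. Then K (dimension 2) consists of the simplices:

  0-simplices (7): a, b, c, d, e, f, g
  1-simplices (18): ab, ac, ad, ae, af, bc, bd, bg, cd, ce, cf, cg, de, df, dg, ef, eg, fg
  2-simplices (12): abc, abd, ace, adf, aef, bcg, bdg, cde, cdf, cfg, deg, efg

so the chain groups are C_0 ≅ Z^7, C_1 ≅ Z^18, C_2 ≅ Z^12.

∂_1: C_1 → C_0 is given by ∂[p,q] = [q] − [p].
As a 7×18 matrix over Z this has rank 6, with invariant factors (1,1,1,1,1,1).

∂_2: C_2 → C_1 maps a triangle to the signed sum of its edges. For instance
  ∂abc = bc − ac + ab,
  ∂deg = eg − dg + de.
The resulting 18×12 matrix has rank 12, and its Smith normal form has invariant factors (1,1,1,1,1,1,1,1,1,1,1,2).

Computing H_k = (kernel of ∂_k) / (image of ∂_{k+1}):

  H_0: rank C_0 − rank ∂_1 = 7 − 6 = 1, and the invariant factors of ∂_1 are all 1, so H_0 = Z.
  H_1: rank ker ∂_1 − rank ∂_2 = (18 − 6) − 12 = 0, and ∂_2 has invariant factor 2 > 1, so H_1 = Z/2.
  H_2: rank ker ∂_2 − rank ∂_3 = (12 − 12) − 0 = 0, and there is no ∂_3, so H_2 = 0.

Hence the Betti numbers are b_0 = 1, b_1 = 0, b_2 = 0.

b_0 = 1, b_1 = 0, b_2 = 0.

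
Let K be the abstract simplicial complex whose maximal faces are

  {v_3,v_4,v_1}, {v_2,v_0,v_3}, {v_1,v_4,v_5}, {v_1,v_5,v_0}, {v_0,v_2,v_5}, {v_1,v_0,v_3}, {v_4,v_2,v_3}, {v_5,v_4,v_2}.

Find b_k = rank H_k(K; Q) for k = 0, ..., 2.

Take the total order v_0 < v_1 < v_2 < v_3 < v_4 < v_5 on the vertex set. Then K (dimension 2) consists of the simplices:

  0-simplices (6): [v_0], [v_1], [v_2], [v_3], [v_4], [v_5]
  1-simplices (12): [v_0,v_1], [v_0,v_2], [v_0,v_3], [v_0,v_5], [v_1,v_3], [v_1,v_4], [v_1,v_5], [v_2,v_3], [v_2,v_4], [v_2,v_5], [v_3,v_4], [v_4,v_5]
  2-simplices (8): [v_0,v_1,v_3], [v_0,v_1,v_5], [v_0,v_2,v_3], [v_0,v_2,v_5], [v_1,v_3,v_4], [v_1,v_4,v_5], [v_2,v_3,v_4], [v_2,v_4,v_5]

so the chain groups are C_0 ≅ Z^6, C_1 ≅ Z^12, C_2 ≅ Z^8.

∂_1: C_1 → C_0 sends each edge [p,q] (with p < q) to q − p.
As a 6×12 matrix over Z this has rank 5, with invariant factors (1,1,1,1,1).

The boundary map ∂_2: C_2 → C_1 sends each 2-simplex [p,q,r] to [q,r] − [p,r] + [p,q]. For instance
  ∂[v_0,v_1,v_5] = [v_1,v_5] − [v_0,v_5] + [v_0,v_1],
  ∂[v_1,v_4,v_5] = [v_4,v_5] − [v_1,v_5] + [v_1,v_4].
This gives a 12×8 integer matrix of rank 7; reducing to Smith normal form yields diagonal entries (1,1,1,1,1,1,1).

Now H_k = ker ∂_k / im ∂_{k+1}, so:

  H_0: rank C_0 − rank ∂_1 = 6 − 5 = 1, and the invariant factors of ∂_1 are all 1, so H_0 ≅ Z.
  H_1: rank ker ∂_1 − rank ∂_2 = (12 − 5) − 7 = 0, and the invariant factors of ∂_2 are all 1, so H_1 ≅ 0.
  H_2: rank ker ∂_2 − rank ∂_3 = (8 − 7) − 0 = 1, and there is no ∂_3, so H_2 ≅ Z.

(K is a triangulation of the 2-sphere S^2.)

Hence the Betti numbers are b_0 = 1, b_1 = 0, b_2 = 1.

b_0 = 1, b_1 = 0, b_2 = 1.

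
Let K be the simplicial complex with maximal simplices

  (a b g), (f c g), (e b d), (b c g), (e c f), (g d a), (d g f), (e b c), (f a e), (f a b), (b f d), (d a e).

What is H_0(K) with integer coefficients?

H_0 = Z.

Take the total order a < b < c < d < e < f < g on the vertex set. Then K (dimension 2) consists of the simplices:

  0-simplices (7): a, b, c, d, e, f, g
  1-simplices (18): ab, ad, ae, af, ag, bc, bd, be, bf, bg, ce, cf, cg, de, df, dg, ef, fg
  2-simplices (12): abf, abg, ade, adg, aef, bce, bcg, bde, bdf, cef, cfg, dfg

Hence C_0 ≅ Z^7, C_1 ≅ Z^18, C_2 ≅ Z^12.

The boundary map ∂_1: C_1 → C_0 sends each edge [p,q] (with p < q) to q − p.
The 7×18 boundary matrix has rank 6 and Smith normal form diag(1,1,1,1,1,1).

∂_2: C_2 → C_1 acts by ∂[p,q,r] = [q,r] − [p,r] + [p,q]. For instance
  ∂abf = bf − af + ab,
  ∂adg = dg − ag + ad.
As a 18×12 matrix over Z this has rank 12, with invariant factors (1,1,1,1,1,1,1,1,1,1,1,2).

Now H_k = ker ∂_k / im ∂_{k+1}, so:

  H_0: rank C_0 − rank ∂_1 = 7 − 6 = 1, and the invariant factors of ∂_1 are all 1, so H_0 = Z.

(K is a triangulation of the real projective plane RP^2.)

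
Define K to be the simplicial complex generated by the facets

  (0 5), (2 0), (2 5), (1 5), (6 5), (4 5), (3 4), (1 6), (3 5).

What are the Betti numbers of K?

b_0 = 1, b_1 = 3.

Take the total order 0 < 1 < 2 < 3 < 4 < 5 < 6 on the vertex set. Then K (dimension 1) consists of the simplices:

  0-simplices (7): [0], [1], [2], [3], [4], [5], [6]
  1-simplices (9): [0,2], [0,5], [1,5], [1,6], [2,5], [3,4], [3,5], [4,5], [5,6]

so the chain groups are C_0 ≅ Z^7, C_1 ≅ Z^9.

The boundary map ∂_1: C_1 → C_0 sends each edge [p,q] (with p < q) to q − p. For instance
  ∂[1,5] = [5] − [1].
As a 7×9 matrix over Z this has rank 6, with invariant factors (1,1,1,1,1,1).

Computing H_k = (kernel of ∂_k) / (image of ∂_{k+1}):

  H_0: rank C_0 − rank ∂_1 = 7 − 6 = 1, and the invariant factors of ∂_1 are all 1, so H_0 ≅ Z.
  H_1: rank ker ∂_1 − rank ∂_2 = (9 − 6) − 0 = 3, and there is no ∂_2, so H_1 ≅ Z^3.

As a check, the Euler characteristic is 7 − 9 = -2, which agrees with 1 − 3 = -2.

Hence the Betti numbers are b_0 = 1, b_1 = 3.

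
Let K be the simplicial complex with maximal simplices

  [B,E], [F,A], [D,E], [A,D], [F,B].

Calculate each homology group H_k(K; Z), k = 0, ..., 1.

We work with the vertex ordering A < B < D < E < F. The simplices of K, each written with vertices in increasing order, are:

  0-simplices (5): A, B, D, E, F
  1-simplices (5): AD, AF, BE, BF, DE

giving chain groups C_0 ≅ Z^5, C_1 ≅ Z^5.

The boundary map ∂_1: C_1 → C_0 is given by ∂[p,q] = [q] − [p].
This gives a 5×5 integer matrix of rank 4; reducing to Smith normal form yields diagonal entries (1,1,1,1).

Reading off H_k = ker ∂_k / im ∂_{k+1}:

  H_0: rank C_0 − rank ∂_1 = 5 − 4 = 1, and the invariant factors of ∂_1 are all 1, so H_0 ≅ Z.
  H_1: rank ker ∂_1 − rank ∂_2 = (5 − 4) − 0 = 1, and there is no ∂_2, so H_1 ≅ Z.

H_0 ≅ Z,  H_1 ≅ Z.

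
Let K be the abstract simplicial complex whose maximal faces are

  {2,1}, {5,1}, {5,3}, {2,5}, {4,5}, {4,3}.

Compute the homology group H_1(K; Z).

Fix the vertex order 1 < 2 < 3 < 4 < 5 and write every simplex with vertices in increasing order. Then dim K = 1 and the simplices of K are:

  0-simplices (5): [1], [2], [3], [4], [5]
  1-simplices (6): [1,2], [1,5], [2,5], [3,4], [3,5], [4,5]

so the chain groups are C_0 ≅ Z^5, C_1 ≅ Z^6.

Boundary ∂_1: C_1 → C_0 sends each edge [p,q] (with p < q) to q − p. For instance
  ∂[1,2] = [2] − [1].
The resulting 5×6 matrix has rank 4, and its Smith normal form has invariant factors (1,1,1,1).

Reading off H_k = ker ∂_k / im ∂_{k+1}:

  H_1: rank ker ∂_1 − rank ∂_2 = (6 − 4) − 0 = 2, and there is no ∂_2, so H_1 = Z^2.

H_1 = Z^2.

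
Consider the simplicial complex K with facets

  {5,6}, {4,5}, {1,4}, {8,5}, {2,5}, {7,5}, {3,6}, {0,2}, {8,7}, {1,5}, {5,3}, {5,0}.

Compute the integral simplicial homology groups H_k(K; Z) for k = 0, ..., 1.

Fix the vertex order 0 < 1 < 2 < 3 < 4 < 5 < 6 < 7 < 8 and write every simplex with vertices in increasing order. Then dim K = 1 and the simplices of K are:

  0-simplices (9): [0], [1], [2], [3], [4], [5], [6], [7], [8]
  1-simplices (12): [0,2], [0,5], [1,4], [1,5], [2,5], [3,5], [3,6], [4,5], [5,6], [5,7], [5,8], [7,8]

so the chain groups are C_0 ≅ Z^9, C_1 ≅ Z^12.

∂_1: C_1 → C_0 sends each edge [p,q] (with p < q) to q − p. For instance
  ∂[5,6] = [6] − [5].
The resulting 9×12 matrix has rank 8, and its Smith normal form has invariant factors (1,1,1,1,1,1,1,1).

From H_k ≅ ker(∂_k) / im(∂_{k+1}) we obtain:

  H_0: rank C_0 − rank ∂_1 = 9 − 8 = 1, and the invariant factors of ∂_1 are all 1, so H_0 = Z.
  H_1: rank ker ∂_1 − rank ∂_2 = (12 − 8) − 0 = 4, and there is no ∂_2, so H_1 = Z^4.

(K is a triangulation of a wedge of 4 circles.)

H_0 ≅ Z,  H_1 ≅ Z^4.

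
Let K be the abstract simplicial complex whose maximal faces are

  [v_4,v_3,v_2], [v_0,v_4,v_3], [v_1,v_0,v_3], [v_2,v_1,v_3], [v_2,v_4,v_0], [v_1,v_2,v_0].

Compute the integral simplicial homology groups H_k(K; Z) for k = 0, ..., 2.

Order the vertices as v_0 < v_1 < v_2 < v_3 < v_4. Listing each simplex with vertices in this order, K has dimension 2 with simplices:

  0-simplices (5): [v_0], [v_1], [v_2], [v_3], [v_4]
  1-simplices (9): [v_0,v_1], [v_0,v_2], [v_0,v_3], [v_0,v_4], [v_1,v_2], [v_1,v_3], [v_2,v_3], [v_2,v_4], [v_3,v_4]
  2-simplices (6): [v_0,v_1,v_2], [v_0,v_1,v_3], [v_0,v_2,v_4], [v_0,v_3,v_4], [v_1,v_2,v_3], [v_2,v_3,v_4]

giving chain groups C_0 ≅ Z^5, C_1 ≅ Z^9, C_2 ≅ Z^6.

∂_1: C_1 → C_0 sends each edge [p,q] (with p < q) to q − p. For instance
  ∂[v_0,v_1] = [v_1] − [v_0].
This gives a 5×9 integer matrix of rank 4; reducing to Smith normal form yields diagonal entries (1,1,1,1).

The boundary map ∂_2: C_2 → C_1 acts by ∂[p,q,r] = [q,r] − [p,r] + [p,q]. For instance
  ∂[v_0,v_1,v_2] = [v_1,v_2] − [v_0,v_2] + [v_0,v_1],
  ∂[v_2,v_3,v_4] = [v_3,v_4] − [v_2,v_4] + [v_2,v_3].
The 9×6 boundary matrix has rank 5 and Smith normal form diag(1,1,1,1,1).

Reading off H_k = ker ∂_k / im ∂_{k+1}:

  H_0: rank C_0 − rank ∂_1 = 5 − 4 = 1, and the invariant factors of ∂_1 are all 1, so H_0 = Z.
  H_1: rank ker ∂_1 − rank ∂_2 = (9 − 4) − 5 = 0, and the invariant factors of ∂_2 are all 1, so H_1 = 0.
  H_2: rank ker ∂_2 − rank ∂_3 = (6 − 5) − 0 = 1, and there is no ∂_3, so H_2 = Z.

As a check, the Euler characteristic is 5 − 9 + 6 = 2, which agrees with 1 − 0 + 1 = 2.

H_0 = Z,  H_1 = 0,  H_2 = Z.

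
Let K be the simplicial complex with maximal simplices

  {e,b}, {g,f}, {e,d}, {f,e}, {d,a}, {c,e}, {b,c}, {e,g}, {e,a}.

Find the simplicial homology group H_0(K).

Order the vertices as a < b < c < d < e < f < g. Listing each simplex with vertices in this order, K has dimension 1 with simplices:

  0-simplices (7): a, b, c, d, e, f, g
  1-simplices (9): ad, ae, bc, be, ce, de, ef, eg, fg

so the chain groups are C_0 ≅ Z^7, C_1 ≅ Z^9.

The boundary map ∂_1: C_1 → C_0 is given by ∂[p,q] = [q] − [p].
The resulting 7×9 matrix has rank 6, and its Smith normal form has invariant factors (1,1,1,1,1,1).

From H_k ≅ ker(∂_k) / im(∂_{k+1}) we obtain:

  H_0: rank C_0 − rank ∂_1 = 7 − 6 = 1, and the invariant factors of ∂_1 are all 1, so H_0 ≅ Z.

(K is a triangulation of a wedge of 3 circles.)

H_0 = Z.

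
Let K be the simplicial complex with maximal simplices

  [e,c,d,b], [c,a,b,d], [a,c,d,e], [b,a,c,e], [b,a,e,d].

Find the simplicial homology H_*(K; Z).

H_0 = Z,  H_1 = 0,  H_2 = 0,  H_3 = Z.

Take the total order a < b < c < d < e on the vertex set. Then K (dimension 3) consists of the simplices:

  0-simplices (5): a, b, c, d, e
  1-simplices (10): ab, ac, ad, ae, bc, bd, be, cd, ce, de
  2-simplices (10): abc, abd, abe, acd, ace, ade, bcd, bce, bde, cde
  3-simplices (5): abcd, abce, abde, acde, bcde

so the chain groups are C_0 ≅ Z^5, C_1 ≅ Z^10, C_2 ≅ Z^10, C_3 ≅ Z^5.

∂_1: C_1 → C_0 maps an edge to its endpoints' difference, ∂[p,q] = q − p.
This gives a 5×10 integer matrix of rank 4; reducing to Smith normal form yields diagonal entries (1,1,1,1).

∂_2: C_2 → C_1 maps a triangle to the signed sum of its edges. For instance
  ∂cde = de − ce + cd,
  ∂bcd = cd − bd + bc.
As a 10×10 matrix over Z this has rank 6, with invariant factors (1,1,1,1,1,1).

The boundary map ∂_3: C_3 → C_2 sends each 3-simplex σ to the alternating sum Σ_i (−1)^i (σ with its i-th vertex removed). For instance
  ∂abcd = bcd − acd + abd − abc,
  ∂acde = cde − ade + ace − acd.
As a 10×5 matrix over Z this has rank 4, with invariant factors (1,1,1,1).

From H_k ≅ ker(∂_k) / im(∂_{k+1}) we obtain:

  H_0: rank C_0 − rank ∂_1 = 5 − 4 = 1, and the invariant factors of ∂_1 are all 1, so H_0 ≅ Z.
  H_1: rank ker ∂_1 − rank ∂_2 = (10 − 4) − 6 = 0, and the invariant factors of ∂_2 are all 1, so H_1 ≅ 0.
  H_2: rank ker ∂_2 − rank ∂_3 = (10 − 6) − 4 = 0, and the invariant factors of ∂_3 are all 1, so H_2 ≅ 0.
  H_3: rank ker ∂_3 − rank ∂_4 = (5 − 4) − 0 = 1, and there is no ∂_4, so H_3 ≅ Z.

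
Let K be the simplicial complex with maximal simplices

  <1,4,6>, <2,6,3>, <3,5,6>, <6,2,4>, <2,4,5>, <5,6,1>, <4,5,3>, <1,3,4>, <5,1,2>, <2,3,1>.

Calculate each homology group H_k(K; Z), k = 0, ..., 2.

H_0 = Z,  H_1 = Z/2,  H_2 = 0.

Fix the vertex order 1 < 2 < 3 < 4 < 5 < 6 and write every simplex with vertices in increasing order. Then dim K = 2 and the simplices of K are:

  0-simplices (6): [1], [2], [3], [4], [5], [6]
  1-simplices (15): [1,2], [1,3], [1,4], [1,5], [1,6], [2,3], [2,4], [2,5], [2,6], [3,4], [3,5], [3,6], [4,5], [4,6], [5,6]
  2-simplices (10): [1,2,3], [1,2,5], [1,3,4], [1,4,6], [1,5,6], [2,3,6], [2,4,5], [2,4,6], [3,4,5], [3,5,6]

so the chain groups are C_0 ≅ Z^6, C_1 ≅ Z^15, C_2 ≅ Z^10.

The boundary map ∂_1: C_1 → C_0 sends each edge [p,q] (with p < q) to q − p.
The 6×15 boundary matrix has rank 5 and Smith normal form diag(1,1,1,1,1).

Boundary ∂_2: C_2 → C_1 maps a triangle to the signed sum of its edges. For instance
  ∂[2,4,6] = [4,6] − [2,6] + [2,4],
  ∂[1,5,6] = [5,6] − [1,6] + [1,5].
As a 15×10 matrix over Z this has rank 10, with invariant factors (1,1,1,1,1,1,1,1,1,2).

Now H_k = ker ∂_k / im ∂_{k+1}, so:

  H_0: rank C_0 − rank ∂_1 = 6 − 5 = 1, and the invariant factors of ∂_1 are all 1, so H_0 = Z.
  H_1: rank ker ∂_1 − rank ∂_2 = (15 − 5) − 10 = 0, and ∂_2 has invariant factor 2 > 1, so H_1 = Z/2.
  H_2: rank ker ∂_2 − rank ∂_3 = (10 − 10) − 0 = 0, and there is no ∂_3, so H_2 = 0.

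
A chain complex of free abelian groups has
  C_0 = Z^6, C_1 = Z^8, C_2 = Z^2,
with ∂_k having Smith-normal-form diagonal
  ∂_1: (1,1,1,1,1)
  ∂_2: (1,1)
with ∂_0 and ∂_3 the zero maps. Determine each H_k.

H_0: b_0 = 6 − 0 − 5 = 1; torsion from ∂_1 factors > 1: none. So H_0 ≅ Z.
H_1: b_1 = 8 − 5 − 2 = 1; torsion from ∂_2 factors > 1: none. So H_1 ≅ Z.
H_2: b_2 = 2 − 2 − 0 = 0; torsion from ∂_3 factors > 1: none. So H_2 ≅ 0.

H_0 ≅ Z,  H_1 ≅ Z,  H_2 = 0.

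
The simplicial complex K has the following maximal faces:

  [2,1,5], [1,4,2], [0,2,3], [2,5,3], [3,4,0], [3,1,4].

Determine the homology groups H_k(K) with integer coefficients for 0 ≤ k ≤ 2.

Order the vertices as 0 < 1 < 2 < 3 < 4 < 5. Listing each simplex with vertices in this order, K has dimension 2 with simplices:

  0-simplices (6): [0], [1], [2], [3], [4], [5]
  1-simplices (12): [0,2], [0,3], [0,4], [1,2], [1,3], [1,4], [1,5], [2,3], [2,4], [2,5], [3,4], [3,5]
  2-simplices (6): [0,2,3], [0,3,4], [1,2,4], [1,2,5], [1,3,4], [2,3,5]

giving chain groups C_0 ≅ Z^6, C_1 ≅ Z^12, C_2 ≅ Z^6.

The boundary map ∂_1: C_1 → C_0 maps an edge to its endpoints' difference, ∂[p,q] = q − p.
This gives a 6×12 integer matrix of rank 5; reducing to Smith normal form yields diagonal entries (1,1,1,1,1).

The boundary map ∂_2: C_2 → C_1 sends each 2-simplex [p,q,r] to [q,r] − [p,r] + [p,q]. For instance
  ∂[0,3,4] = [3,4] − [0,4] + [0,3],
  ∂[1,3,4] = [3,4] − [1,4] + [1,3].
The 12×6 boundary matrix has rank 6 and Smith normal form diag(1,1,1,1,1,1).

Reading off H_k = ker ∂_k / im ∂_{k+1}:

  H_0: rank C_0 − rank ∂_1 = 6 − 5 = 1, and the invariant factors of ∂_1 are all 1, so H_0 ≅ Z.
  H_1: rank ker ∂_1 − rank ∂_2 = (12 − 5) − 6 = 1, and the invariant factors of ∂_2 are all 1, so H_1 ≅ Z.
  H_2: rank ker ∂_2 − rank ∂_3 = (6 − 6) − 0 = 0, and there is no ∂_3, so H_2 ≅ 0.

As a check, the Euler characteristic is 6 − 12 + 6 = 0, which agrees with 1 − 1 + 0 = 0.
(K is a triangulation of the cylinder S^1 x I.)

H_0 ≅ Z,  H_1 ≅ Z,  H_2 = 0.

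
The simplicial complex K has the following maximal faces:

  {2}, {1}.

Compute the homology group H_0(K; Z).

H_0 ≅ Z^2.

We work with the vertex ordering 1 < 2. The simplices of K, each written with vertices in increasing order, are:

  0-simplices (2): [1], [2]

Hence C_0 ≅ Z^2.

Now H_k = ker ∂_k / im ∂_{k+1}, so:

  H_0: rank C_0 − rank ∂_1 = 2 − 0 = 2, and there is no ∂_1, so H_0 ≅ Z^2.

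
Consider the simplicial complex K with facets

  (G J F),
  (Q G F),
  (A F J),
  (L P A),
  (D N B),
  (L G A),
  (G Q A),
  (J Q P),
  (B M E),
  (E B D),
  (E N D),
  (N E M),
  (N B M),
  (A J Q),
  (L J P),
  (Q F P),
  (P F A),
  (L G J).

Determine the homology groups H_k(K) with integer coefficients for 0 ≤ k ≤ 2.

H_0 ≅ Z^2,  H_1 ≅ Z/2,  H_2 ≅ Z.

Order the vertices as A < B < D < E < F < G < J < L < M < N < P < Q. Listing each simplex with vertices in this order, K has dimension 2 with simplices:

  0-simplices (12): A, B, D, E, F, G, J, L, M, N, P, Q
  1-simplices (27): AF, AG, AJ, AL, AP, AQ, BD, BE, BM, BN, DE, DN, EM, EN, FG, FJ, FP, FQ, GJ, GL, GQ, JL, JP, JQ, LP, MN, PQ
  2-simplices (18): AFJ, AFP, AGL, AGQ, AJQ, ALP, BDE, BDN, BEM, BMN, DEN, EMN, FGJ, FGQ, FPQ, GJL, JLP, JPQ

so the chain groups are C_0 ≅ Z^12, C_1 ≅ Z^27, C_2 ≅ Z^18.

The boundary map ∂_1: C_1 → C_0 is given by ∂[p,q] = [q] − [p].
The resulting 12×27 matrix has rank 10, and its Smith normal form has invariant factors (1,1,1,1,1,1,1,1,1,1).

∂_2: C_2 → C_1 sends each 2-simplex [p,q,r] to [q,r] − [p,r] + [p,q]. For instance
  ∂FPQ = PQ − FQ + FP,
  ∂AFJ = FJ − AJ + AF.
This gives a 27×18 integer matrix of rank 17; reducing to Smith normal form yields diagonal entries (1,1,1,1,1,1,1,1,1,1,1,1,1,1,1,1,2).

Reading off H_k = ker ∂_k / im ∂_{k+1}:

  H_0: rank C_0 − rank ∂_1 = 12 − 10 = 2, and the invariant factors of ∂_1 are all 1, so H_0 ≅ Z^2.
  H_1: rank ker ∂_1 − rank ∂_2 = (27 − 10) − 17 = 0, and ∂_2 has invariant factor 2 > 1, so H_1 ≅ Z/2.
  H_2: rank ker ∂_2 − rank ∂_3 = (18 − 17) − 0 = 1, and there is no ∂_3, so H_2 ≅ Z.

As a check, the Euler characteristic is 12 − 27 + 18 = 3, which agrees with 2 − 0 + 1 = 3.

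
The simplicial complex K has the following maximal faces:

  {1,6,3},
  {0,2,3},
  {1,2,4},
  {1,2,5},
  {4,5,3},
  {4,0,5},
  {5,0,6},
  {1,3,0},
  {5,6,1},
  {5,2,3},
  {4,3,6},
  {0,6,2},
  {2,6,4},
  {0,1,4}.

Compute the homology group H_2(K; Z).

H_2 = Z.

Order the vertices as 0 < 1 < 2 < 3 < 4 < 5 < 6. Listing each simplex with vertices in this order, K has dimension 2 with simplices:

  0-simplices (7): [0], [1], [2], [3], [4], [5], [6]
  1-simplices (21): [0,1], [0,2], [0,3], [0,4], [0,5], [0,6], [1,2], [1,3], [1,4], [1,5], [1,6], [2,3], [2,4], [2,5], [2,6], [3,4], [3,5], [3,6], [4,5], [4,6], [5,6]
  2-simplices (14): [0,1,3], [0,1,4], [0,2,3], [0,2,6], [0,4,5], [0,5,6], [1,2,4], [1,2,5], [1,3,6], [1,5,6], [2,3,5], [2,4,6], [3,4,5], [3,4,6]

so the chain groups are C_0 ≅ Z^7, C_1 ≅ Z^21, C_2 ≅ Z^14.

∂_1: C_1 → C_0 is given by ∂[p,q] = [q] − [p].
As a 7×21 matrix over Z this has rank 6, with invariant factors (1,1,1,1,1,1).

The boundary map ∂_2: C_2 → C_1 acts by ∂[p,q,r] = [q,r] − [p,r] + [p,q]. For instance
  ∂[0,4,5] = [4,5] − [0,5] + [0,4],
  ∂[1,2,4] = [2,4] − [1,4] + [1,2].
As a 21×14 matrix over Z this has rank 13, with invariant factors (1,1,1,1,1,1,1,1,1,1,1,1,1).

Reading off H_k = ker ∂_k / im ∂_{k+1}:

  H_2: rank ker ∂_2 − rank ∂_3 = (14 − 13) − 0 = 1, and there is no ∂_3, so H_2 ≅ Z.

(K is a triangulation of the torus T^2.)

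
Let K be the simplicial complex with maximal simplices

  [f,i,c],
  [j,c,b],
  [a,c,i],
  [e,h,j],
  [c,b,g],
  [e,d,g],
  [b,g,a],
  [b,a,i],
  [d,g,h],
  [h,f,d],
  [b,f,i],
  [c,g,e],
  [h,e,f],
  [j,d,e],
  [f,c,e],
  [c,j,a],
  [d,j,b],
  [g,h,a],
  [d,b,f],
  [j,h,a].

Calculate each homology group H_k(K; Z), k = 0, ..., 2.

H_0 = Z,  H_1 = Z × Z/2,  H_2 = 0.

We work with the vertex ordering a < b < c < d < e < f < g < h < i < j. The simplices of K, each written with vertices in increasing order, are:

  0-simplices (10): a, b, c, d, e, f, g, h, i, j
  1-simplices (30): ab, ac, ag, ah, ai, aj, bc, bd, bf, bg, bi, bj, ce, cf, cg, ci, cj, de, df, dg, dh, dj, ef, eg, eh, ej, fh, fi, gh, hj
  2-simplices (20): abg, abi, aci, acj, agh, ahj, bcg, bcj, bdf, bdj, bfi, cef, ceg, cfi, deg, dej, dfh, dgh, efh, ehj

so the chain groups are C_0 ≅ Z^10, C_1 ≅ Z^30, C_2 ≅ Z^20.

∂_1: C_1 → C_0 is given by ∂[p,q] = [q] − [p]. For instance
  ∂de = e − d.
This gives a 10×30 integer matrix of rank 9; reducing to Smith normal form yields diagonal entries (1,1,1,1,1,1,1,1,1).

The boundary map ∂_2: C_2 → C_1 acts by ∂[p,q,r] = [q,r] − [p,r] + [p,q]. For instance
  ∂agh = gh − ah + ag,
  ∂cef = ef − cf + ce.
The 30×20 boundary matrix has rank 20 and Smith normal form diag(1,1,1,1,1,1,1,1,1,1,1,1,1,1,1,1,1,1,1,2).

Reading off H_k = ker ∂_k / im ∂_{k+1}:

  H_0: rank C_0 − rank ∂_1 = 10 − 9 = 1, and the invariant factors of ∂_1 are all 1, so H_0 ≅ Z.
  H_1: rank ker ∂_1 − rank ∂_2 = (30 − 9) − 20 = 1, and ∂_2 has invariant factor 2 > 1, so H_1 ≅ Z × Z/2.
  H_2: rank ker ∂_2 − rank ∂_3 = (20 − 20) − 0 = 0, and there is no ∂_3, so H_2 ≅ 0.

(K is a triangulation of the Klein bottle.)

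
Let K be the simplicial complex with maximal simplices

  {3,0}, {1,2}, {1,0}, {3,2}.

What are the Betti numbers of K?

Take the total order 0 < 1 < 2 < 3 on the vertex set. Then K (dimension 1) consists of the simplices:

  0-simplices (4): [0], [1], [2], [3]
  1-simplices (4): [0,1], [0,3], [1,2], [2,3]

giving chain groups C_0 ≅ Z^4, C_1 ≅ Z^4.

Boundary ∂_1: C_1 → C_0 maps an edge to its endpoints' difference, ∂[p,q] = q − p. For instance
  ∂[1,2] = [2] − [1].
The resulting 4×4 matrix has rank 3, and its Smith normal form has invariant factors (1,1,1).

From H_k ≅ ker(∂_k) / im(∂_{k+1}) we obtain:

  H_0: rank C_0 − rank ∂_1 = 4 − 3 = 1, and the invariant factors of ∂_1 are all 1, so H_0 = Z.
  H_1: rank ker ∂_1 − rank ∂_2 = (4 − 3) − 0 = 1, and there is no ∂_2, so H_1 = Z.

As a check, the Euler characteristic is 4 − 4 = 0, which agrees with 1 − 1 = 0.

Hence the Betti numbers are b_0 = 1, b_1 = 1.

b_0 = 1, b_1 = 1.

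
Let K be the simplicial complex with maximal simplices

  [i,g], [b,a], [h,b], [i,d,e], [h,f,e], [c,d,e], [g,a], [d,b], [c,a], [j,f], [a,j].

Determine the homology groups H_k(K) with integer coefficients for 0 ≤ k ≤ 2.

Fix the vertex order a < b < c < d < e < f < g < h < i < j and write every simplex with vertices in increasing order. Then dim K = 2 and the simplices of K are:

  0-simplices (10): a, b, c, d, e, f, g, h, i, j
  1-simplices (16): ab, ac, ag, aj, bd, bh, cd, ce, de, di, ef, eh, ei, fh, fj, gi
  2-simplices (3): cde, dei, efh

giving chain groups C_0 ≅ Z^10, C_1 ≅ Z^16, C_2 ≅ Z^3.

The boundary map ∂_1: C_1 → C_0 maps an edge to its endpoints' difference, ∂[p,q] = q − p. For instance
  ∂ab = b − a.
The resulting 10×16 matrix has rank 9, and its Smith normal form has invariant factors (1,1,1,1,1,1,1,1,1).

Boundary ∂_2: C_2 → C_1 acts by ∂[p,q,r] = [q,r] − [p,r] + [p,q]. For instance
  ∂cde = de − ce + cd,
  ∂dei = ei − di + de.
As a 16×3 matrix over Z this has rank 3, with invariant factors (1,1,1).

Computing H_k = (kernel of ∂_k) / (image of ∂_{k+1}):

  H_0: rank C_0 − rank ∂_1 = 10 − 9 = 1, and the invariant factors of ∂_1 are all 1, so H_0 ≅ Z.
  H_1: rank ker ∂_1 − rank ∂_2 = (16 − 9) − 3 = 4, and the invariant factors of ∂_2 are all 1, so H_1 ≅ Z^4.
  H_2: rank ker ∂_2 − rank ∂_3 = (3 − 3) − 0 = 0, and there is no ∂_3, so H_2 ≅ 0.

As a check, the Euler characteristic is 10 − 16 + 3 = -3, which agrees with 1 − 4 + 0 = -3.

H_0 ≅ Z,  H_1 ≅ Z^4,  H_2 = 0.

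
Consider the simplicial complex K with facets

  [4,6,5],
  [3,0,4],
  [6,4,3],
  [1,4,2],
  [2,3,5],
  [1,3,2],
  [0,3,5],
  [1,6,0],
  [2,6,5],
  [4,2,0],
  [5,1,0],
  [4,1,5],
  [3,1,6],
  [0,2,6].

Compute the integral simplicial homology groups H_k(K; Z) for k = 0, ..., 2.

H_0 = Z,  H_1 = Z^2,  H_2 = Z.

Fix the vertex order 0 < 1 < 2 < 3 < 4 < 5 < 6 and write every simplex with vertices in increasing order. Then dim K = 2 and the simplices of K are:

  0-simplices (7): [0], [1], [2], [3], [4], [5], [6]
  1-simplices (21): [0,1], [0,2], [0,3], [0,4], [0,5], [0,6], [1,2], [1,3], [1,4], [1,5], [1,6], [2,3], [2,4], [2,5], [2,6], [3,4], [3,5], [3,6], [4,5], [4,6], [5,6]
  2-simplices (14): [0,1,5], [0,1,6], [0,2,4], [0,2,6], [0,3,4], [0,3,5], [1,2,3], [1,2,4], [1,3,6], [1,4,5], [2,3,5], [2,5,6], [3,4,6], [4,5,6]

giving chain groups C_0 ≅ Z^7, C_1 ≅ Z^21, C_2 ≅ Z^14.

∂_1: C_1 → C_0 maps an edge to its endpoints' difference, ∂[p,q] = q − p. For instance
  ∂[2,6] = [6] − [2].
As a 7×21 matrix over Z this has rank 6, with invariant factors (1,1,1,1,1,1).

Boundary ∂_2: C_2 → C_1 acts by ∂[p,q,r] = [q,r] − [p,r] + [p,q]. For instance
  ∂[2,5,6] = [5,6] − [2,6] + [2,5],
  ∂[1,3,6] = [3,6] − [1,6] + [1,3].
The resulting 21×14 matrix has rank 13, and its Smith normal form has invariant factors (1,1,1,1,1,1,1,1,1,1,1,1,1).

Now H_k = ker ∂_k / im ∂_{k+1}, so:

  H_0: rank C_0 − rank ∂_1 = 7 − 6 = 1, and the invariant factors of ∂_1 are all 1, so H_0 ≅ Z.
  H_1: rank ker ∂_1 − rank ∂_2 = (21 − 6) − 13 = 2, and the invariant factors of ∂_2 are all 1, so H_1 ≅ Z^2.
  H_2: rank ker ∂_2 − rank ∂_3 = (14 − 13) − 0 = 1, and there is no ∂_3, so H_2 ≅ Z.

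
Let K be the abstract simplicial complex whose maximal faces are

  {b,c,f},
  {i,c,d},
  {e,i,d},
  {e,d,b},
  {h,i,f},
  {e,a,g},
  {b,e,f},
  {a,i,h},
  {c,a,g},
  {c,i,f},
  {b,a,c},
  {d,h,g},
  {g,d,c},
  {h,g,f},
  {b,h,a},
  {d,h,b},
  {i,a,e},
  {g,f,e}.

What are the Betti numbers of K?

b_0 = 1, b_1 = 2, b_2 = 1.

We work with the vertex ordering a < b < c < d < e < f < g < h < i. The simplices of K, each written with vertices in increasing order, are:

  0-simplices (9): a, b, c, d, e, f, g, h, i
  1-simplices (27): ab, ac, ae, ag, ah, ai, bc, bd, be, bf, bh, cd, cf, cg, ci, de, dg, dh, di, ef, eg, ei, fg, fh, fi, gh, hi
  2-simplices (18): abc, abh, acg, aeg, aei, ahi, bcf, bde, bdh, bef, cdg, cdi, cfi, dei, dgh, efg, fgh, fhi

giving chain groups C_0 ≅ Z^9, C_1 ≅ Z^27, C_2 ≅ Z^18.

∂_1: C_1 → C_0 is given by ∂[p,q] = [q] − [p].
The 9×27 boundary matrix has rank 8 and Smith normal form diag(1,1,1,1,1,1,1,1).

Boundary ∂_2: C_2 → C_1 sends each 2-simplex [p,q,r] to [q,r] − [p,r] + [p,q]. For instance
  ∂cdg = dg − cg + cd,
  ∂bdh = dh − bh + bd.
As a 27×18 matrix over Z this has rank 17, with invariant factors (1,1,1,1,1,1,1,1,1,1,1,1,1,1,1,1,1).

From H_k ≅ ker(∂_k) / im(∂_{k+1}) we obtain:

  H_0: rank C_0 − rank ∂_1 = 9 − 8 = 1, and the invariant factors of ∂_1 are all 1, so H_0 ≅ Z.
  H_1: rank ker ∂_1 − rank ∂_2 = (27 − 8) − 17 = 2, and the invariant factors of ∂_2 are all 1, so H_1 ≅ Z^2.
  H_2: rank ker ∂_2 − rank ∂_3 = (18 − 17) − 0 = 1, and there is no ∂_3, so H_2 ≅ Z.

Hence the Betti numbers are b_0 = 1, b_1 = 2, b_2 = 1.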